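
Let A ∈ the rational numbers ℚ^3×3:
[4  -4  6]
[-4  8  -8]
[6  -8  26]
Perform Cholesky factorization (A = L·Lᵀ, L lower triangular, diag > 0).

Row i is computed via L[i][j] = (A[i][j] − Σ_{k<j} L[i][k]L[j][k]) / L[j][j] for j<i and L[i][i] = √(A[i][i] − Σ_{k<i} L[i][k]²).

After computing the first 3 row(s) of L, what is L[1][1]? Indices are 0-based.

L[1][1] = 2

Step 1: L[0][0] = √(4) = 2.
  L[1][0] = (-4) / L[0][0] = -2.
Step 2: L[1][1] = √(4) = 2.
  L[2][0] = (6) / L[0][0] = 3.
  L[2][1] = (-2) / L[1][1] = -1.
Step 3: L[2][2] = √(16) = 4.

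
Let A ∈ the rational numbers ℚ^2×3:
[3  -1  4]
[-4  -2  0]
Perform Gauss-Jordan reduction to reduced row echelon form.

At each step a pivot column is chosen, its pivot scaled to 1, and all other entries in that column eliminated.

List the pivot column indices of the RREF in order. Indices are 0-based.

pivot columns: 0, 1

[1] R0 /= 3  ⇒  (1, -1/3, 4/3)
     R1 -= -4·R0  ⇒  (0, -10/3, 16/3)
[2] R1 /= -10/3  ⇒  (0, 1, -8/5)
     R0 -= -1/3·R1  ⇒  (1, 0, 4/5)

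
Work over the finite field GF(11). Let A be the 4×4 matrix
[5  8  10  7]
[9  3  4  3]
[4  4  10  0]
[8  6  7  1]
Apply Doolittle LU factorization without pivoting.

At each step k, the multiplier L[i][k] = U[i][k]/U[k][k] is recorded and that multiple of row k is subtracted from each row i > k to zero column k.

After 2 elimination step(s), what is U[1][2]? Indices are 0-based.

U[1][2] = 8

k=0: U[0][0]=5
  eliminate (1,0): mult=4, new row 1: (0, 4, 8, 8); set L[1][0]=4
  eliminate (2,0): mult=3, new row 2: (0, 2, 2, 1); set L[2][0]=3
  eliminate (3,0): mult=6, new row 3: (0, 2, 2, 3); set L[3][0]=6
k=1: U[1][1]=4
  eliminate (2,1): mult=6, new row 2: (0, 0, 9, 8); set L[2][1]=6
  eliminate (3,1): mult=6, new row 3: (0, 0, 9, 10); set L[3][1]=6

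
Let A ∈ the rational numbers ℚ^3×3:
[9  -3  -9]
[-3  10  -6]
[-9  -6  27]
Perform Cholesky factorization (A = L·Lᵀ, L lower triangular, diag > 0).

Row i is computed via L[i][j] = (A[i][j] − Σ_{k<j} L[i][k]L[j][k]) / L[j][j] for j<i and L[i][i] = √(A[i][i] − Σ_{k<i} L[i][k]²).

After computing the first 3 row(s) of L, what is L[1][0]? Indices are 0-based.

Step 1: L[0][0] = √(9) = 3.
  L[1][0] = (-3) / L[0][0] = -1.
Step 2: L[1][1] = √(9) = 3.
  L[2][0] = (-9) / L[0][0] = -3.
  L[2][1] = (-9) / L[1][1] = -3.
Step 3: L[2][2] = √(9) = 3.

L[1][0] = -1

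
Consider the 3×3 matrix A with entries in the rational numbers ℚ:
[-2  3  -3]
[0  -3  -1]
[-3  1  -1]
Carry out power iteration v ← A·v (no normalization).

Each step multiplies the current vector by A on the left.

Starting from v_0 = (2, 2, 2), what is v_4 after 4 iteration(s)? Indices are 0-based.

v_0 = (2, 2, 2).
v_1 = A·v_0 = (-4, -8, -6).
v_2 = A·v_1 = (2, 30, 10).
v_3 = A·v_2 = (56, -100, 14).
v_4 = A·v_3 = (-454, 286, -282).

v_4 = (-454, 286, -282)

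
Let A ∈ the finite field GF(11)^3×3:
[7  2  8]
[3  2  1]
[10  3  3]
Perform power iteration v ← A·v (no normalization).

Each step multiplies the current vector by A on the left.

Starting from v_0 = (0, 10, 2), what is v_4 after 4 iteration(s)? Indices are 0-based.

v_4 = (9, 4, 3)

v_0 = (0, 10, 2).
v_1 = A·v_0 = (3, 0, 3).
v_2 = A·v_1 = (1, 1, 6).
v_3 = A·v_2 = (2, 0, 9).
v_4 = A·v_3 = (9, 4, 3).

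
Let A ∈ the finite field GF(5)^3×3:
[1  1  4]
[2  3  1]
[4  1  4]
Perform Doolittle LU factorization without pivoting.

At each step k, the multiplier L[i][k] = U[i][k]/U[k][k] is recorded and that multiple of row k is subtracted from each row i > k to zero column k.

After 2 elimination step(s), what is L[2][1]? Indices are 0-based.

Step 1: pivot at (0,0) is 1.
  row1 ← row1 − (2)·row0  ⇒  L[1][0]=2, U row1=(0, 1, 3)
  row2 ← row2 − (4)·row0  ⇒  L[2][0]=4, U row2=(0, 2, 3)
Step 2: pivot at (1,1) is 1.
  row2 ← row2 − (2)·row1  ⇒  L[2][1]=2, U row2=(0, 0, 2)

L[2][1] = 2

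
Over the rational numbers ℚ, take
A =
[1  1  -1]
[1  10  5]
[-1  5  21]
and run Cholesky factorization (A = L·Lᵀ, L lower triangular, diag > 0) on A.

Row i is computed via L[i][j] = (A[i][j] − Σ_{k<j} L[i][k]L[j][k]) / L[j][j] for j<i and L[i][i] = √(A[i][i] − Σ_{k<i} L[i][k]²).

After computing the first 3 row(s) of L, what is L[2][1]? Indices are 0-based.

Step 1: L[0][0] = √(1) = 1.
  L[1][0] = (1) / L[0][0] = 1.
Step 2: L[1][1] = √(9) = 3.
  L[2][0] = (-1) / L[0][0] = -1.
  L[2][1] = (6) / L[1][1] = 2.
Step 3: L[2][2] = √(16) = 4.

L[2][1] = 2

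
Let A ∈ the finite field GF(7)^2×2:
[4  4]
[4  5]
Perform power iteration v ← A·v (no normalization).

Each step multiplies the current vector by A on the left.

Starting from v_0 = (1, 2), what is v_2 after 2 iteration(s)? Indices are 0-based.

v_2 = (6, 6)

v_0 = (1, 2).
v_1 = A·v_0 = (5, 0).
v_2 = A·v_1 = (6, 6).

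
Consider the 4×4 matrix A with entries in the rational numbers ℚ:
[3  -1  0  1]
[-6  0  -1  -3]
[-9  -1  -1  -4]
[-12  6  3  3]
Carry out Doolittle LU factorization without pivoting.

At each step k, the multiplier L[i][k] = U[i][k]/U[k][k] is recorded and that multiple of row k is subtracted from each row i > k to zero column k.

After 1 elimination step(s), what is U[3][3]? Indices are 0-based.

Step 1: pivot at (0,0) is 3.
  row1 ← row1 − (-2)·row0  ⇒  L[1][0]=-2, U row1=(0, -2, -1, -1)
  row2 ← row2 − (-3)·row0  ⇒  L[2][0]=-3, U row2=(0, -4, -1, -1)
  row3 ← row3 − (-4)·row0  ⇒  L[3][0]=-4, U row3=(0, 2, 3, 7)

U[3][3] = 7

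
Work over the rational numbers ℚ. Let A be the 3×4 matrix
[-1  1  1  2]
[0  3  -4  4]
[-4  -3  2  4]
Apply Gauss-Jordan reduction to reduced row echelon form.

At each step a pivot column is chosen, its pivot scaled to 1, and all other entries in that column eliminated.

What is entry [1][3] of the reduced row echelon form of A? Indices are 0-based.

M[1][3] = 12/17

pivot(0,0)=-1: scale R0 → (1, -1, -1, -2)
  clear (2,0): R2 −= (-4)R0 → (0, -7, -2, -4)
pivot(1,1)=3: scale R1 → (0, 1, -4/3, 4/3)
  clear (0,1): R0 −= (-1)R1 → (1, 0, -7/3, -2/3)
  clear (2,1): R2 −= (-7)R1 → (0, 0, -34/3, 16/3)
pivot(2,2)=-34/3: scale R2 → (0, 0, 1, -8/17)
  clear (0,2): R0 −= (-7/3)R2 → (1, 0, 0, -30/17)
  clear (1,2): R1 −= (-4/3)R2 → (0, 1, 0, 12/17)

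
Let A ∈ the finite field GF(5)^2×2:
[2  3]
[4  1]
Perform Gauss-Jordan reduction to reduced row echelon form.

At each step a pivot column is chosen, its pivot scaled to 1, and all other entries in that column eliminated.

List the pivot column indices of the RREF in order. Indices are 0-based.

pivot columns: 0

step 1: normalize row 0 (÷2) = (1, 4)
  row 1: subtract 4×row0 = (0, 0)
skip col 1 (zero from row 1)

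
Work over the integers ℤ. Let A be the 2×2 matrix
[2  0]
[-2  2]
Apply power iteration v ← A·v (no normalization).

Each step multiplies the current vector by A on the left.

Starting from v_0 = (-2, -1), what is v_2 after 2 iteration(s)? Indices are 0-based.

v_2 = (-8, 12)

v_0 = (-2, -1).
v_1 = A·v_0 = (-4, 2).
v_2 = A·v_1 = (-8, 12).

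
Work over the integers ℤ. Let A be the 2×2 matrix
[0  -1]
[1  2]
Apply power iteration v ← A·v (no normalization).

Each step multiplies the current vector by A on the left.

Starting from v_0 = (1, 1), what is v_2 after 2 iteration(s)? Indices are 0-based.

v_2 = (-3, 5)

v_0 = (1, 1).
v_1 = A·v_0 = (-1, 3).
v_2 = A·v_1 = (-3, 5).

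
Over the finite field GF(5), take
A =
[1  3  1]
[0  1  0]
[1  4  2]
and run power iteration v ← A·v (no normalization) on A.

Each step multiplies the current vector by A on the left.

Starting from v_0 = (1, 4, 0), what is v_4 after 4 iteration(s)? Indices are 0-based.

v_4 = (3, 4, 1)

v_0 = (1, 4, 0).
v_1 = A·v_0 = (3, 4, 2).
v_2 = A·v_1 = (2, 4, 3).
v_3 = A·v_2 = (2, 4, 4).
v_4 = A·v_3 = (3, 4, 1).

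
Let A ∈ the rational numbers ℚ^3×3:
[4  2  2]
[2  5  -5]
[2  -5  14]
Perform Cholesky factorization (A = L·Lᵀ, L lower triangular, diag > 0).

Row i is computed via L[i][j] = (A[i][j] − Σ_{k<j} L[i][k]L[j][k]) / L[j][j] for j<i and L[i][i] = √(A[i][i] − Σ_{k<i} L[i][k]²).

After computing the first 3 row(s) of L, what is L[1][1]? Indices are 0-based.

L[1][1] = 2

Step 1: L[0][0] = √(4) = 2.
  L[1][0] = (2) / L[0][0] = 1.
Step 2: L[1][1] = √(4) = 2.
  L[2][0] = (2) / L[0][0] = 1.
  L[2][1] = (-6) / L[1][1] = -3.
Step 3: L[2][2] = √(4) = 2.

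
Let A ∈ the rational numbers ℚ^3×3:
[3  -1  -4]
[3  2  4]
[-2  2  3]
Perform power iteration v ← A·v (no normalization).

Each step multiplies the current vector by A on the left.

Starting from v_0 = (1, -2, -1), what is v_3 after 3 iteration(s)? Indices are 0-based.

v_0 = (1, -2, -1).
v_1 = A·v_0 = (9, -5, -9).
v_2 = A·v_1 = (68, -19, -55).
v_3 = A·v_2 = (443, -54, -339).

v_3 = (443, -54, -339)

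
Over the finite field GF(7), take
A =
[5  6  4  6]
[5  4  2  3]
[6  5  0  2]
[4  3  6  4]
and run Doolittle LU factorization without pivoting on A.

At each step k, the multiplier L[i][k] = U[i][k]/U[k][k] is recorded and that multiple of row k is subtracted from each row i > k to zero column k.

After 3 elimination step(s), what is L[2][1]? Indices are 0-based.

Step 1: pivot at (0,0) is 5.
  row1 ← row1 − (1)·row0  ⇒  L[1][0]=1, U row1=(0, 5, 5, 4)
  row2 ← row2 − (4)·row0  ⇒  L[2][0]=4, U row2=(0, 2, 5, 6)
  row3 ← row3 − (5)·row0  ⇒  L[3][0]=5, U row3=(0, 1, 0, 2)
Step 2: pivot at (1,1) is 5.
  row2 ← row2 − (6)·row1  ⇒  L[2][1]=6, U row2=(0, 0, 3, 3)
  row3 ← row3 − (3)·row1  ⇒  L[3][1]=3, U row3=(0, 0, 6, 4)
Step 3: pivot at (2,2) is 3.
  row3 ← row3 − (2)·row2  ⇒  L[3][2]=2, U row3=(0, 0, 0, 5)

L[2][1] = 6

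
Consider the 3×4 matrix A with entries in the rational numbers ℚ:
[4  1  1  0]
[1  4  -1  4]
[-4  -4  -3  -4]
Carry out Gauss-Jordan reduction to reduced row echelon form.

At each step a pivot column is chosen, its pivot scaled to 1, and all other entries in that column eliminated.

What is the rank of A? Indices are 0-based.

rank = 3

pivot(0,0)=4: scale R0 → (1, 1/4, 1/4, 0)
  clear (1,0): R1 −= (1)R0 → (0, 15/4, -5/4, 4)
  clear (2,0): R2 −= (-4)R0 → (0, -3, -2, -4)
pivot(1,1)=15/4: scale R1 → (0, 1, -1/3, 16/15)
  clear (0,1): R0 −= (1/4)R1 → (1, 0, 1/3, -4/15)
  clear (2,1): R2 −= (-3)R1 → (0, 0, -3, -4/5)
pivot(2,2)=-3: scale R2 → (0, 0, 1, 4/15)
  clear (0,2): R0 −= (1/3)R2 → (1, 0, 0, -16/45)
  clear (1,2): R1 −= (-1/3)R2 → (0, 1, 0, 52/45)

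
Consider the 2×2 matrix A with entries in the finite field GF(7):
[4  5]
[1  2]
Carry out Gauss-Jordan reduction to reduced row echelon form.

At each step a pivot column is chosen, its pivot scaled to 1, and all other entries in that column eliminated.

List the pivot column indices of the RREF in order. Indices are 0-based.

[1] R0 /= 4  ⇒  (1, 3)
     R1 -= 1·R0  ⇒  (0, 6)
[2] R1 /= 6  ⇒  (0, 1)
     R0 -= 3·R1  ⇒  (1, 0)

pivot columns: 0, 1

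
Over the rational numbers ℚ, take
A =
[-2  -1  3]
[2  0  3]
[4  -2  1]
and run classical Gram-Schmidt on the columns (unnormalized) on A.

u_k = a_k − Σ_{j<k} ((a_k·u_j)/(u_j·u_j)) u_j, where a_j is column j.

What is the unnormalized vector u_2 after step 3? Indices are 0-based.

Step 1: u_0 = a_0 = (-2, 2, 4).
Step 2: u_1 = a_1 − (-1/4)·u_0 = (-3/2, 1/2, -1).
Step 3: u_2 = a_2 − (1/6)·u_0 − (-8/7)·u_1 = (34/21, 68/21, -17/21).

u_2 = (34/21, 68/21, -17/21)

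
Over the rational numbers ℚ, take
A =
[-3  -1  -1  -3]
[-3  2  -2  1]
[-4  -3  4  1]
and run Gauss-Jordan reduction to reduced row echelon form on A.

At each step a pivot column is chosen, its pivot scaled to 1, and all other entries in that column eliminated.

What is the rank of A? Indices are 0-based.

rank = 3

step 1: normalize row 0 (÷-3) = (1, 1/3, 1/3, 1)
  row 1: subtract -3×row0 = (0, 3, -1, 4)
  row 2: subtract -4×row0 = (0, -5/3, 16/3, 5)
step 2: normalize row 1 (÷3) = (0, 1, -1/3, 4/3)
  row 0: subtract 1/3×row1 = (1, 0, 4/9, 5/9)
  row 2: subtract -5/3×row1 = (0, 0, 43/9, 65/9)
step 3: normalize row 2 (÷43/9) = (0, 0, 1, 65/43)
  row 0: subtract 4/9×row2 = (1, 0, 0, -5/43)
  row 1: subtract -1/3×row2 = (0, 1, 0, 79/43)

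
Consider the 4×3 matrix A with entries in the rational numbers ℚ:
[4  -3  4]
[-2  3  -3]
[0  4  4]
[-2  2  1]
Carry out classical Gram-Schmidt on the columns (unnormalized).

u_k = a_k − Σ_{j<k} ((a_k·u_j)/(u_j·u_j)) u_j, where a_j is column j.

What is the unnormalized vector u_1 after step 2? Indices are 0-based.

Step 1: u_0 = a_0 = (4, -2, 0, -2).
Step 2: u_1 = a_1 − (-11/12)·u_0 = (2/3, 7/6, 4, 1/6).

u_1 = (2/3, 7/6, 4, 1/6)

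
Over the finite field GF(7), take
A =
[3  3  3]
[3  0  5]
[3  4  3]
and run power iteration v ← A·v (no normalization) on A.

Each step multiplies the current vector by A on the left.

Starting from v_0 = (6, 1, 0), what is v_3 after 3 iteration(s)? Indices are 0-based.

v_3 = (5, 0, 3)

v_0 = (6, 1, 0).
v_1 = A·v_0 = (0, 4, 1).
v_2 = A·v_1 = (1, 5, 5).
v_3 = A·v_2 = (5, 0, 3).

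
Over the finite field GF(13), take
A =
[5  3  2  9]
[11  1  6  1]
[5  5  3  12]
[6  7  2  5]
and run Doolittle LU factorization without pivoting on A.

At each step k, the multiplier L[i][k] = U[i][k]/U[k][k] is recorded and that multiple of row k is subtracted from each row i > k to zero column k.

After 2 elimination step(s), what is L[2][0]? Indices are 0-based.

Step 1: pivot at (0,0) is 5.
  row1 ← row1 − (10)·row0  ⇒  L[1][0]=10, U row1=(0, 10, 12, 2)
  row2 ← row2 − (1)·row0  ⇒  L[2][0]=1, U row2=(0, 2, 1, 3)
  row3 ← row3 − (9)·row0  ⇒  L[3][0]=9, U row3=(0, 6, 10, 2)
Step 2: pivot at (1,1) is 10.
  row2 ← row2 − (8)·row1  ⇒  L[2][1]=8, U row2=(0, 0, 9, 0)
  row3 ← row3 − (11)·row1  ⇒  L[3][1]=11, U row3=(0, 0, 8, 6)

L[2][0] = 1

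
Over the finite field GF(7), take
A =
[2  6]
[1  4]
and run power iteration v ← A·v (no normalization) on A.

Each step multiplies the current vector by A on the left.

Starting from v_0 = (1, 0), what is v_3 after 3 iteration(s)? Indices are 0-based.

v_3 = (0, 6)

v_0 = (1, 0).
v_1 = A·v_0 = (2, 1).
v_2 = A·v_1 = (3, 6).
v_3 = A·v_2 = (0, 6).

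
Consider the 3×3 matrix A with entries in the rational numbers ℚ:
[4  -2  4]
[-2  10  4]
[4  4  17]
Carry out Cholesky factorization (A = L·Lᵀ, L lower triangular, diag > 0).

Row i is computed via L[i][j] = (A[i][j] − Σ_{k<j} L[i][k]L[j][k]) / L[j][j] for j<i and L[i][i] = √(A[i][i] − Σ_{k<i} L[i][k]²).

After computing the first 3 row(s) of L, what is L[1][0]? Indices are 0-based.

Step 1: L[0][0] = √(4) = 2.
  L[1][0] = (-2) / L[0][0] = -1.
Step 2: L[1][1] = √(9) = 3.
  L[2][0] = (4) / L[0][0] = 2.
  L[2][1] = (6) / L[1][1] = 2.
Step 3: L[2][2] = √(9) = 3.

L[1][0] = -1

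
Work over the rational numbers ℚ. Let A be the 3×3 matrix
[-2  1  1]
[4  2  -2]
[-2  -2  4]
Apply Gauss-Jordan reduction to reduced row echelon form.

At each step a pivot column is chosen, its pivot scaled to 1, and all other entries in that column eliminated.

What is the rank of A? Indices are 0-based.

step 1: normalize row 0 (÷-2) = (1, -1/2, -1/2)
  row 1: subtract 4×row0 = (0, 4, 0)
  row 2: subtract -2×row0 = (0, -3, 3)
step 2: normalize row 1 (÷4) = (0, 1, 0)
  row 0: subtract -1/2×row1 = (1, 0, -1/2)
  row 2: subtract -3×row1 = (0, 0, 3)
step 3: normalize row 2 (÷3) = (0, 0, 1)
  row 0: subtract -1/2×row2 = (1, 0, 0)

rank = 3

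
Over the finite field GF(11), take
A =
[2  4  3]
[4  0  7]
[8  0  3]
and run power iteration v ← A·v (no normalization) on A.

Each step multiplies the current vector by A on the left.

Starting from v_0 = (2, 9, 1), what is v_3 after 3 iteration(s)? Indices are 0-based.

v_0 = (2, 9, 1).
v_1 = A·v_0 = (10, 4, 8).
v_2 = A·v_1 = (5, 8, 5).
v_3 = A·v_2 = (2, 0, 0).

v_3 = (2, 0, 0)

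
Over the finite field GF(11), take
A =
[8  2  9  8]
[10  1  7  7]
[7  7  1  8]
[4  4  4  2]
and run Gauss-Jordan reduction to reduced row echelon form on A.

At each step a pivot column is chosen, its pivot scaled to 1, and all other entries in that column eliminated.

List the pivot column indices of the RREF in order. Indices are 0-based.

pivot columns: 0, 1, 2, 3

[1] R0 /= 8  ⇒  (1, 3, 8, 1)
     R1 -= 10·R0  ⇒  (0, 4, 4, 8)
     R2 -= 7·R0  ⇒  (0, 8, 0, 1)
     R3 -= 4·R0  ⇒  (0, 3, 5, 9)
[2] R1 /= 4  ⇒  (0, 1, 1, 2)
     R0 -= 3·R1  ⇒  (1, 0, 5, 6)
     R2 -= 8·R1  ⇒  (0, 0, 3, 7)
     R3 -= 3·R1  ⇒  (0, 0, 2, 3)
[3] R2 /= 3  ⇒  (0, 0, 1, 6)
     R0 -= 5·R2  ⇒  (1, 0, 0, 9)
     R1 -= 1·R2  ⇒  (0, 1, 0, 7)
     R3 -= 2·R2  ⇒  (0, 0, 0, 2)
[4] R3 /= 2  ⇒  (0, 0, 0, 1)
     R0 -= 9·R3  ⇒  (1, 0, 0, 0)
     R1 -= 7·R3  ⇒  (0, 1, 0, 0)
     R2 -= 6·R3  ⇒  (0, 0, 1, 0)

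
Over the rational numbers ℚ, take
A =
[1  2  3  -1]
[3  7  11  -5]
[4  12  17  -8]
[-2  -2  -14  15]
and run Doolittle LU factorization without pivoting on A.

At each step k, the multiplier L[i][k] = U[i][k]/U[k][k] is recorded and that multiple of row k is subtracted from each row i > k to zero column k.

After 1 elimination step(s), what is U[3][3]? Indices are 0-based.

U[3][3] = 13

Step 1: pivot at (0,0) is 1.
  row1 ← row1 − (3)·row0  ⇒  L[1][0]=3, U row1=(0, 1, 2, -2)
  row2 ← row2 − (4)·row0  ⇒  L[2][0]=4, U row2=(0, 4, 5, -4)
  row3 ← row3 − (-2)·row0  ⇒  L[3][0]=-2, U row3=(0, 2, -8, 13)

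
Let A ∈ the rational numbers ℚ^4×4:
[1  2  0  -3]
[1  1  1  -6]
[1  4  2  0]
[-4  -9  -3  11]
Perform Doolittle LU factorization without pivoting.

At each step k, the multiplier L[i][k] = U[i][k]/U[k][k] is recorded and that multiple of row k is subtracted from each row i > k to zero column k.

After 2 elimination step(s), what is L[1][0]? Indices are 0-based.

L[1][0] = 1

[col 0] pivot 1
  R1 -= 1*R0 → (0, -1, 1, -3)  (L[1][0] := 1)
  R2 -= 1*R0 → (0, 2, 2, 3)  (L[2][0] := 1)
  R3 -= -4*R0 → (0, -1, -3, -1)  (L[3][0] := -4)
[col 1] pivot -1
  R2 -= -2*R1 → (0, 0, 4, -3)  (L[2][1] := -2)
  R3 -= 1*R1 → (0, 0, -4, 2)  (L[3][1] := 1)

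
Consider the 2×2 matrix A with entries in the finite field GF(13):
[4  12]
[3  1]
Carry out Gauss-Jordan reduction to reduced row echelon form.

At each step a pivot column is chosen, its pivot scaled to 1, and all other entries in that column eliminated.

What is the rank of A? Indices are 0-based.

step 1: normalize row 0 (÷4) = (1, 3)
  row 1: subtract 3×row0 = (0, 5)
step 2: normalize row 1 (÷5) = (0, 1)
  row 0: subtract 3×row1 = (1, 0)

rank = 2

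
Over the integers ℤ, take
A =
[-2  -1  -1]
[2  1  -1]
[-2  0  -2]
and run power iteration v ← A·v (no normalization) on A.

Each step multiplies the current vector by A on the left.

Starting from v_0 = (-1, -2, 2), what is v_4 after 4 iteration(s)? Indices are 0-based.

v_0 = (-1, -2, 2).
v_1 = A·v_0 = (2, -6, -2).
v_2 = A·v_1 = (4, 0, 0).
v_3 = A·v_2 = (-8, 8, -8).
v_4 = A·v_3 = (16, 0, 32).

v_4 = (16, 0, 32)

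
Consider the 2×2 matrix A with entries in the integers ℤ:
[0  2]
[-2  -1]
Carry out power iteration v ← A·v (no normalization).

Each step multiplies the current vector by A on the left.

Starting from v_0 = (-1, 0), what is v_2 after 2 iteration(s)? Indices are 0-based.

v_2 = (4, -2)

v_0 = (-1, 0).
v_1 = A·v_0 = (0, 2).
v_2 = A·v_1 = (4, -2).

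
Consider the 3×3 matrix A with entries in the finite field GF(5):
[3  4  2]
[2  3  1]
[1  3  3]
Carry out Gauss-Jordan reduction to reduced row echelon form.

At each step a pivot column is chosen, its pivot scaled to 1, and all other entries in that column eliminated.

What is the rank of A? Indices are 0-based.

rank = 3

[1] R0 /= 3  ⇒  (1, 3, 4)
     R1 -= 2·R0  ⇒  (0, 2, 3)
     R2 -= 1·R0  ⇒  (0, 0, 4)
[2] R1 /= 2  ⇒  (0, 1, 4)
     R0 -= 3·R1  ⇒  (1, 0, 2)
[3] R2 /= 4  ⇒  (0, 0, 1)
     R0 -= 2·R2  ⇒  (1, 0, 0)
     R1 -= 4·R2  ⇒  (0, 1, 0)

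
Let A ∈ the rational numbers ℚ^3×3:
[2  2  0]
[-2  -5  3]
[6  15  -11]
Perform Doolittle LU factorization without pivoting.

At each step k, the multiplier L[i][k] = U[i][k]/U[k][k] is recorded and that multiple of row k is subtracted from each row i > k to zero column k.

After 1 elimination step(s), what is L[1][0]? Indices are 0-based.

L[1][0] = -1

k=0: U[0][0]=2
  eliminate (1,0): mult=-1, new row 1: (0, -3, 3); set L[1][0]=-1
  eliminate (2,0): mult=3, new row 2: (0, 9, -11); set L[2][0]=3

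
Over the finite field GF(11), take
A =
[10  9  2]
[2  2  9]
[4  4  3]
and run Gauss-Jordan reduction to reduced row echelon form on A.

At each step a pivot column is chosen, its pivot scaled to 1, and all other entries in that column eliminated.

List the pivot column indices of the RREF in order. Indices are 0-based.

[1] R0 /= 10  ⇒  (1, 2, 9)
     R1 -= 2·R0  ⇒  (0, 9, 2)
     R2 -= 4·R0  ⇒  (0, 7, 0)
[2] R1 /= 9  ⇒  (0, 1, 10)
     R0 -= 2·R1  ⇒  (1, 0, 0)
     R2 -= 7·R1  ⇒  (0, 0, 7)
[3] R2 /= 7  ⇒  (0, 0, 1)
     R1 -= 10·R2  ⇒  (0, 1, 0)

pivot columns: 0, 1, 2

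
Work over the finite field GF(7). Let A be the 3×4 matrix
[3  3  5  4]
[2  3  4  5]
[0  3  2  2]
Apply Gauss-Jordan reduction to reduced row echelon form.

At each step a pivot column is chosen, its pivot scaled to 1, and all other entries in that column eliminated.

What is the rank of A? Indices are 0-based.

rank = 3

step 1: normalize row 0 (÷3) = (1, 1, 4, 6)
  row 1: subtract 2×row0 = (0, 1, 3, 0)
step 2: normalize row 1 (÷1) = (0, 1, 3, 0)
  row 0: subtract 1×row1 = (1, 0, 1, 6)
  row 2: subtract 3×row1 = (0, 0, 0, 2)
skip col 2 (zero from row 2)
step 3: normalize row 2 (÷2) = (0, 0, 0, 1)
  row 0: subtract 6×row2 = (1, 0, 1, 0)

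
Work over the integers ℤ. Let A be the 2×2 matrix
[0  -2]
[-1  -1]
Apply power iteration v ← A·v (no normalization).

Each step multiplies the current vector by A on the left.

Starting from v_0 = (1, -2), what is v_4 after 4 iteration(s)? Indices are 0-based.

v_0 = (1, -2).
v_1 = A·v_0 = (4, 1).
v_2 = A·v_1 = (-2, -5).
v_3 = A·v_2 = (10, 7).
v_4 = A·v_3 = (-14, -17).

v_4 = (-14, -17)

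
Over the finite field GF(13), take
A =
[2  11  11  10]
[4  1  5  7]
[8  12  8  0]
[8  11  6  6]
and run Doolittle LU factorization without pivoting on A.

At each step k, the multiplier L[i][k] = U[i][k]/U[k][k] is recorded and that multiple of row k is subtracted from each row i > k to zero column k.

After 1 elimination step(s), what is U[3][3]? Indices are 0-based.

U[3][3] = 5

Step 1: pivot at (0,0) is 2.
  row1 ← row1 − (2)·row0  ⇒  L[1][0]=2, U row1=(0, 5, 9, 0)
  row2 ← row2 − (4)·row0  ⇒  L[2][0]=4, U row2=(0, 7, 3, 12)
  row3 ← row3 − (4)·row0  ⇒  L[3][0]=4, U row3=(0, 6, 1, 5)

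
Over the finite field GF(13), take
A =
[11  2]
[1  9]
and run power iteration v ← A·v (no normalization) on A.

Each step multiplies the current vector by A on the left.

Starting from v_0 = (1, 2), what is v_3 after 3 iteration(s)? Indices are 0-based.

v_3 = (5, 5)

v_0 = (1, 2).
v_1 = A·v_0 = (2, 6).
v_2 = A·v_1 = (8, 4).
v_3 = A·v_2 = (5, 5).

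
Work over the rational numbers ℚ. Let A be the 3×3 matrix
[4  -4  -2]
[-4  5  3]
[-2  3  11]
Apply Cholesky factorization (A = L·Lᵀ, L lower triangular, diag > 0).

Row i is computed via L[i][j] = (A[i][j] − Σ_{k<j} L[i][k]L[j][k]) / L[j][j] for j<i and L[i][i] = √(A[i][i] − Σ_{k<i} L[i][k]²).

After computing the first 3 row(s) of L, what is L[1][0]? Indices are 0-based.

L[1][0] = -2

Step 1: L[0][0] = √(4) = 2.
  L[1][0] = (-4) / L[0][0] = -2.
Step 2: L[1][1] = √(1) = 1.
  L[2][0] = (-2) / L[0][0] = -1.
  L[2][1] = (1) / L[1][1] = 1.
Step 3: L[2][2] = √(9) = 3.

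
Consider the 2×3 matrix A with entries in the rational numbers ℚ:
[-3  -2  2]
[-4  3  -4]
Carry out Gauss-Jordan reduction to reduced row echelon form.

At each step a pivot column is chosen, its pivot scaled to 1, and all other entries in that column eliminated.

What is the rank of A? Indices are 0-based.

[1] R0 /= -3  ⇒  (1, 2/3, -2/3)
     R1 -= -4·R0  ⇒  (0, 17/3, -20/3)
[2] R1 /= 17/3  ⇒  (0, 1, -20/17)
     R0 -= 2/3·R1  ⇒  (1, 0, 2/17)

rank = 2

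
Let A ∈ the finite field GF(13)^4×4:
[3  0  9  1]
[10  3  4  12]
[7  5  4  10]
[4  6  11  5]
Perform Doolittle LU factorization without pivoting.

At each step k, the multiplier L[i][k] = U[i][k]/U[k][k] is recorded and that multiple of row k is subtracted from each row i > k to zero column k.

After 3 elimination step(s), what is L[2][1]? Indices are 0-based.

Step 1: pivot at (0,0) is 3.
  row1 ← row1 − (12)·row0  ⇒  L[1][0]=12, U row1=(0, 3, 0, 0)
  row2 ← row2 − (11)·row0  ⇒  L[2][0]=11, U row2=(0, 5, 9, 12)
  row3 ← row3 − (10)·row0  ⇒  L[3][0]=10, U row3=(0, 6, 12, 8)
Step 2: pivot at (1,1) is 3.
  row2 ← row2 − (6)·row1  ⇒  L[2][1]=6, U row2=(0, 0, 9, 12)
  row3 ← row3 − (2)·row1  ⇒  L[3][1]=2, U row3=(0, 0, 12, 8)
Step 3: pivot at (2,2) is 9.
  row3 ← row3 − (10)·row2  ⇒  L[3][2]=10, U row3=(0, 0, 0, 5)

L[2][1] = 6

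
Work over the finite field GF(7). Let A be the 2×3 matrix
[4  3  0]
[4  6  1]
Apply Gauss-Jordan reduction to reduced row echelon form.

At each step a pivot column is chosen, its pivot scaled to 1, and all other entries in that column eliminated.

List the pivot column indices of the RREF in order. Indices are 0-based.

pivot columns: 0, 1

pivot(0,0)=4: scale R0 → (1, 6, 0)
  clear (1,0): R1 −= (4)R0 → (0, 3, 1)
pivot(1,1)=3: scale R1 → (0, 1, 5)
  clear (0,1): R0 −= (6)R1 → (1, 0, 5)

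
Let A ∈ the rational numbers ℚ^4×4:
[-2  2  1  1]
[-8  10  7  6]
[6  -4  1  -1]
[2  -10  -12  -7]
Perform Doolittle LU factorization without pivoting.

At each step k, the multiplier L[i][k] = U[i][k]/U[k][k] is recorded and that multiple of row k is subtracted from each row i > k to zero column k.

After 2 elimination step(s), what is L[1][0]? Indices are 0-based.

[col 0] pivot -2
  R1 -= 4*R0 → (0, 2, 3, 2)  (L[1][0] := 4)
  R2 -= -3*R0 → (0, 2, 4, 2)  (L[2][0] := -3)
  R3 -= -1*R0 → (0, -8, -11, -6)  (L[3][0] := -1)
[col 1] pivot 2
  R2 -= 1*R1 → (0, 0, 1, 0)  (L[2][1] := 1)
  R3 -= -4*R1 → (0, 0, 1, 2)  (L[3][1] := -4)

L[1][0] = 4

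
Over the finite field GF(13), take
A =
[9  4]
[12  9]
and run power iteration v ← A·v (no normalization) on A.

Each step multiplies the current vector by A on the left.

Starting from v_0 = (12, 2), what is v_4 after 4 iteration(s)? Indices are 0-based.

v_0 = (12, 2).
v_1 = A·v_0 = (12, 6).
v_2 = A·v_1 = (2, 3).
v_3 = A·v_2 = (4, 12).
v_4 = A·v_3 = (6, 0).

v_4 = (6, 0)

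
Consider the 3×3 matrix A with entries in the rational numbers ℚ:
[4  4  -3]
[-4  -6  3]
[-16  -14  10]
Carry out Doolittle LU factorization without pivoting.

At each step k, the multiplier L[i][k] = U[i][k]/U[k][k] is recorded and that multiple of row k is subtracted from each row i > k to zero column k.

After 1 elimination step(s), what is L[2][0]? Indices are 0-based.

[col 0] pivot 4
  R1 -= -1*R0 → (0, -2, 0)  (L[1][0] := -1)
  R2 -= -4*R0 → (0, 2, -2)  (L[2][0] := -4)

L[2][0] = -4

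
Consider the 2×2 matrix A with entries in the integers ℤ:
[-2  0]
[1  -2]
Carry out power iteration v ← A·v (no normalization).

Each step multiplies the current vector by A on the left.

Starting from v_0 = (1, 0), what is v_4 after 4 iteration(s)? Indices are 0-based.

v_0 = (1, 0).
v_1 = A·v_0 = (-2, 1).
v_2 = A·v_1 = (4, -4).
v_3 = A·v_2 = (-8, 12).
v_4 = A·v_3 = (16, -32).

v_4 = (16, -32)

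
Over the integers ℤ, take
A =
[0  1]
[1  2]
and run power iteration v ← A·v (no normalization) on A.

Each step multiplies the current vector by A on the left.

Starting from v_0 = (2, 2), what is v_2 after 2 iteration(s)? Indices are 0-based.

v_0 = (2, 2).
v_1 = A·v_0 = (2, 6).
v_2 = A·v_1 = (6, 14).

v_2 = (6, 14)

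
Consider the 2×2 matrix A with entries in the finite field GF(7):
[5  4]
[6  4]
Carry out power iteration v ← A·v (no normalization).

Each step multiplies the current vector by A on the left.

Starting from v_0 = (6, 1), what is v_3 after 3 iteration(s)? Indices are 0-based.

v_0 = (6, 1).
v_1 = A·v_0 = (6, 5).
v_2 = A·v_1 = (1, 0).
v_3 = A·v_2 = (5, 6).

v_3 = (5, 6)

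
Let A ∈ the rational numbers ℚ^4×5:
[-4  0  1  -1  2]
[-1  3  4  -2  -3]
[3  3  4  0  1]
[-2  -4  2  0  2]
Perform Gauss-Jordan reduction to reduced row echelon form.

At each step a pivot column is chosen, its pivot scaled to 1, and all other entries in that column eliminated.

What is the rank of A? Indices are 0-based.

step 1: normalize row 0 (÷-4) = (1, 0, -1/4, 1/4, -1/2)
  row 1: subtract -1×row0 = (0, 3, 15/4, -7/4, -7/2)
  row 2: subtract 3×row0 = (0, 3, 19/4, -3/4, 5/2)
  row 3: subtract -2×row0 = (0, -4, 3/2, 1/2, 1)
step 2: normalize row 1 (÷3) = (0, 1, 5/4, -7/12, -7/6)
  row 2: subtract 3×row1 = (0, 0, 1, 1, 6)
  row 3: subtract -4×row1 = (0, 0, 13/2, -11/6, -11/3)
step 3: normalize row 2 (÷1) = (0, 0, 1, 1, 6)
  row 0: subtract -1/4×row2 = (1, 0, 0, 1/2, 1)
  row 1: subtract 5/4×row2 = (0, 1, 0, -11/6, -26/3)
  row 3: subtract 13/2×row2 = (0, 0, 0, -25/3, -128/3)
step 4: normalize row 3 (÷-25/3) = (0, 0, 0, 1, 128/25)
  row 0: subtract 1/2×row3 = (1, 0, 0, 0, -39/25)
  row 1: subtract -11/6×row3 = (0, 1, 0, 0, 18/25)
  row 2: subtract 1×row3 = (0, 0, 1, 0, 22/25)

rank = 4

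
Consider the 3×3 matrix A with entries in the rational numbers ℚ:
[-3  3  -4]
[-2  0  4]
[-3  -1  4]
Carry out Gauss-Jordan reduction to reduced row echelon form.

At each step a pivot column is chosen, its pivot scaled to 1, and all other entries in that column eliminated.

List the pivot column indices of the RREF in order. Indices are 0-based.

pivot columns: 0, 1, 2

[1] R0 /= -3  ⇒  (1, -1, 4/3)
     R1 -= -2·R0  ⇒  (0, -2, 20/3)
     R2 -= -3·R0  ⇒  (0, -4, 8)
[2] R1 /= -2  ⇒  (0, 1, -10/3)
     R0 -= -1·R1  ⇒  (1, 0, -2)
     R2 -= -4·R1  ⇒  (0, 0, -16/3)
[3] R2 /= -16/3  ⇒  (0, 0, 1)
     R0 -= -2·R2  ⇒  (1, 0, 0)
     R1 -= -10/3·R2  ⇒  (0, 1, 0)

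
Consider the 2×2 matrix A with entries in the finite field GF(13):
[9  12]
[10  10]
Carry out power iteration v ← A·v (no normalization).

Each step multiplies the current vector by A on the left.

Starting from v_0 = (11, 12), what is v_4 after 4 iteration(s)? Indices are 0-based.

v_4 = (2, 6)

v_0 = (11, 12).
v_1 = A·v_0 = (9, 9).
v_2 = A·v_1 = (7, 11).
v_3 = A·v_2 = (0, 11).
v_4 = A·v_3 = (2, 6).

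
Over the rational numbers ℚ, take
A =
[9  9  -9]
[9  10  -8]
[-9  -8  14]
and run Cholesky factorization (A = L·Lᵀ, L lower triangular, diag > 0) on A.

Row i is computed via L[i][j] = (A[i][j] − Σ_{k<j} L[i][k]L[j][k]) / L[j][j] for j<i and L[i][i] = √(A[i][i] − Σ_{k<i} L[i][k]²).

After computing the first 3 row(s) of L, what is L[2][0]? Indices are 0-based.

Step 1: L[0][0] = √(9) = 3.
  L[1][0] = (9) / L[0][0] = 3.
Step 2: L[1][1] = √(1) = 1.
  L[2][0] = (-9) / L[0][0] = -3.
  L[2][1] = (1) / L[1][1] = 1.
Step 3: L[2][2] = √(4) = 2.

L[2][0] = -3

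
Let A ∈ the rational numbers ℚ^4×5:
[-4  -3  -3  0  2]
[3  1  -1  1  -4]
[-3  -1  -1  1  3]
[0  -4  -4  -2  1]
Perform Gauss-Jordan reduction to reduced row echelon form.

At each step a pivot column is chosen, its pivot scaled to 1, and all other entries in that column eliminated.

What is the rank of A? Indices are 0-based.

rank = 4

[1] R0 /= -4  ⇒  (1, 3/4, 3/4, 0, -1/2)
     R1 -= 3·R0  ⇒  (0, -5/4, -13/4, 1, -5/2)
     R2 -= -3·R0  ⇒  (0, 5/4, 5/4, 1, 3/2)
[2] R1 /= -5/4  ⇒  (0, 1, 13/5, -4/5, 2)
     R0 -= 3/4·R1  ⇒  (1, 0, -6/5, 3/5, -2)
     R2 -= 5/4·R1  ⇒  (0, 0, -2, 2, -1)
     R3 -= -4·R1  ⇒  (0, 0, 32/5, -26/5, 9)
[3] R2 /= -2  ⇒  (0, 0, 1, -1, 1/2)
     R0 -= -6/5·R2  ⇒  (1, 0, 0, -3/5, -7/5)
     R1 -= 13/5·R2  ⇒  (0, 1, 0, 9/5, 7/10)
     R3 -= 32/5·R2  ⇒  (0, 0, 0, 6/5, 29/5)
[4] R3 /= 6/5  ⇒  (0, 0, 0, 1, 29/6)
     R0 -= -3/5·R3  ⇒  (1, 0, 0, 0, 3/2)
     R1 -= 9/5·R3  ⇒  (0, 1, 0, 0, -8)
     R2 -= -1·R3  ⇒  (0, 0, 1, 0, 16/3)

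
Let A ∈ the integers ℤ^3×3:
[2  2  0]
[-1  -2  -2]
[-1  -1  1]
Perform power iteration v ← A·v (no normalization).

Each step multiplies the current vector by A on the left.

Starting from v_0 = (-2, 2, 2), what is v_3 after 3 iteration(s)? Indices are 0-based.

v_3 = (-8, -20, 12)

v_0 = (-2, 2, 2).
v_1 = A·v_0 = (0, -6, 2).
v_2 = A·v_1 = (-12, 8, 8).
v_3 = A·v_2 = (-8, -20, 12).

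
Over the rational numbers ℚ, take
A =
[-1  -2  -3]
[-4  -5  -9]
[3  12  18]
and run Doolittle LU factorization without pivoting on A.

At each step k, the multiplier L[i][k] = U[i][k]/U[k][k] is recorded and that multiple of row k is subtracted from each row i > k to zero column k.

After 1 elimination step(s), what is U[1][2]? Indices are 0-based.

U[1][2] = 3

[col 0] pivot -1
  R1 -= 4*R0 → (0, 3, 3)  (L[1][0] := 4)
  R2 -= -3*R0 → (0, 6, 9)  (L[2][0] := -3)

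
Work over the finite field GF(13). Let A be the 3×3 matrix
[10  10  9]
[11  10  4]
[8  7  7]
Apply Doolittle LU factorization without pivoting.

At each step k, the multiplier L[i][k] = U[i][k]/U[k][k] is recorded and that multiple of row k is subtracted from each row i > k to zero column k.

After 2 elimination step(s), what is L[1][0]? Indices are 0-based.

k=0: U[0][0]=10
  eliminate (1,0): mult=5, new row 1: (0, 12, 11); set L[1][0]=5
  eliminate (2,0): mult=6, new row 2: (0, 12, 5); set L[2][0]=6
k=1: U[1][1]=12
  eliminate (2,1): mult=1, new row 2: (0, 0, 7); set L[2][1]=1

L[1][0] = 5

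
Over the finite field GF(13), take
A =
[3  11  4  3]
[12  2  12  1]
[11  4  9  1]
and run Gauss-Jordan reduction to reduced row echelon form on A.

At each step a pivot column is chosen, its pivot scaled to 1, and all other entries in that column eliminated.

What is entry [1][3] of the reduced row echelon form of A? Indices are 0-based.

M[1][3] = 3

[1] R0 /= 3  ⇒  (1, 8, 10, 1)
     R1 -= 12·R0  ⇒  (0, 10, 9, 2)
     R2 -= 11·R0  ⇒  (0, 7, 3, 3)
[2] R1 /= 10  ⇒  (0, 1, 10, 8)
     R0 -= 8·R1  ⇒  (1, 0, 8, 2)
     R2 -= 7·R1  ⇒  (0, 0, 11, 12)
[3] R2 /= 11  ⇒  (0, 0, 1, 7)
     R0 -= 8·R2  ⇒  (1, 0, 0, 11)
     R1 -= 10·R2  ⇒  (0, 1, 0, 3)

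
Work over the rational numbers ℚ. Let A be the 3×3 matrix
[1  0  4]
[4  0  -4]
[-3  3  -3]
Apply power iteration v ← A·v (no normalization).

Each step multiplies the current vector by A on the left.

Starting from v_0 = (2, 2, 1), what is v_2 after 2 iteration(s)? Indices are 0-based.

v_0 = (2, 2, 1).
v_1 = A·v_0 = (6, 4, -3).
v_2 = A·v_1 = (-6, 36, 3).

v_2 = (-6, 36, 3)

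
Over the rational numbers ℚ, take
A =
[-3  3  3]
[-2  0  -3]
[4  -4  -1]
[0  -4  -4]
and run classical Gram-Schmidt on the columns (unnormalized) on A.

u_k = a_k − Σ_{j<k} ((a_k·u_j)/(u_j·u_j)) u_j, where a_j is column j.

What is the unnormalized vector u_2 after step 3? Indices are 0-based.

u_2 = (84/47, -68/47, 29/47, 34/47)

Step 1: u_0 = a_0 = (-3, -2, 4, 0).
Step 2: u_1 = a_1 − (-25/29)·u_0 = (12/29, -50/29, -16/29, -4).
Step 3: u_2 = a_2 − (-7/29)·u_0 − (111/94)·u_1 = (84/47, -68/47, 29/47, 34/47).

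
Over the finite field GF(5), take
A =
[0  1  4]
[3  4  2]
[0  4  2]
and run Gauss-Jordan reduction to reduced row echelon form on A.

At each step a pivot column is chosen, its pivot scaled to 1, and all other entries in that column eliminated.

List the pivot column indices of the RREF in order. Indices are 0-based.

pivot columns: 0, 1, 2

pivot(0,0): swap R0↔R1
pivot(0,0)=3: scale R0 → (1, 3, 4)
pivot(1,1)=1: scale R1 → (0, 1, 4)
  clear (0,1): R0 −= (3)R1 → (1, 0, 2)
  clear (2,1): R2 −= (4)R1 → (0, 0, 1)
pivot(2,2)=1: scale R2 → (0, 0, 1)
  clear (0,2): R0 −= (2)R2 → (1, 0, 0)
  clear (1,2): R1 −= (4)R2 → (0, 1, 0)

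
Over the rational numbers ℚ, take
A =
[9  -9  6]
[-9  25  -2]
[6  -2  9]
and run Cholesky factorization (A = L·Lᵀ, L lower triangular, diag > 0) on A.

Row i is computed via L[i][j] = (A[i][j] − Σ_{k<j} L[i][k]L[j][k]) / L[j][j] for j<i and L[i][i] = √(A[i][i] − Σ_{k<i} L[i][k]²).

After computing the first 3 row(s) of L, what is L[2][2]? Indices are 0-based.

Step 1: L[0][0] = √(9) = 3.
  L[1][0] = (-9) / L[0][0] = -3.
Step 2: L[1][1] = √(16) = 4.
  L[2][0] = (6) / L[0][0] = 2.
  L[2][1] = (4) / L[1][1] = 1.
Step 3: L[2][2] = √(4) = 2.

L[2][2] = 2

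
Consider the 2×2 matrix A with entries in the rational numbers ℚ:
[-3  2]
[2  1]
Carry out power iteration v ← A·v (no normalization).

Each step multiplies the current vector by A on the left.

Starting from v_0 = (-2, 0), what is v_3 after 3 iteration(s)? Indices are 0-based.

v_0 = (-2, 0).
v_1 = A·v_0 = (6, -4).
v_2 = A·v_1 = (-26, 8).
v_3 = A·v_2 = (94, -44).

v_3 = (94, -44)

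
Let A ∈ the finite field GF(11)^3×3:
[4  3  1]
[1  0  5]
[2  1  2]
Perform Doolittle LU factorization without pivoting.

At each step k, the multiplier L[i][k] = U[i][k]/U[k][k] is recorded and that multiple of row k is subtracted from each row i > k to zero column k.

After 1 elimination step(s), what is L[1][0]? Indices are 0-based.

L[1][0] = 3

k=0: U[0][0]=4
  eliminate (1,0): mult=3, new row 1: (0, 2, 2); set L[1][0]=3
  eliminate (2,0): mult=6, new row 2: (0, 5, 7); set L[2][0]=6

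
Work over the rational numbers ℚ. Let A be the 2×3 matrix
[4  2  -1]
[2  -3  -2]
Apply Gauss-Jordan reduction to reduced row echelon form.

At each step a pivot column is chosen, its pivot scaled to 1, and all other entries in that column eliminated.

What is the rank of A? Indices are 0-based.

pivot(0,0)=4: scale R0 → (1, 1/2, -1/4)
  clear (1,0): R1 −= (2)R0 → (0, -4, -3/2)
pivot(1,1)=-4: scale R1 → (0, 1, 3/8)
  clear (0,1): R0 −= (1/2)R1 → (1, 0, -7/16)

rank = 2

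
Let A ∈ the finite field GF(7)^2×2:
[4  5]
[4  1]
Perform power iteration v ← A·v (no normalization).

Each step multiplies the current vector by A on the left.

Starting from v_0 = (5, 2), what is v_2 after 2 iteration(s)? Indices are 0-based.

v_2 = (6, 2)

v_0 = (5, 2).
v_1 = A·v_0 = (2, 1).
v_2 = A·v_1 = (6, 2).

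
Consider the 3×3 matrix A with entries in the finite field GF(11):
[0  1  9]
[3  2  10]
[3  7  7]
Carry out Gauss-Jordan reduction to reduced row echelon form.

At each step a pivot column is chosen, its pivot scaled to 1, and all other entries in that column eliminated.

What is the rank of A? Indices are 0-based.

step 1: exchange rows 0,1
step 1: normalize row 0 (÷3) = (1, 8, 7)
  row 2: subtract 3×row0 = (0, 5, 8)
step 2: normalize row 1 (÷1) = (0, 1, 9)
  row 0: subtract 8×row1 = (1, 0, 1)
  row 2: subtract 5×row1 = (0, 0, 7)
step 3: normalize row 2 (÷7) = (0, 0, 1)
  row 0: subtract 1×row2 = (1, 0, 0)
  row 1: subtract 9×row2 = (0, 1, 0)

rank = 3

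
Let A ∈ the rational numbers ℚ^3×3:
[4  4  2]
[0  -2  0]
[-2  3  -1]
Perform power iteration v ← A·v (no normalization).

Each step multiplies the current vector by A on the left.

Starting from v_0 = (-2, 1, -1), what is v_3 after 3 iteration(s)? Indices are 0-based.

v_0 = (-2, 1, -1).
v_1 = A·v_0 = (-6, -2, 8).
v_2 = A·v_1 = (-16, 4, -2).
v_3 = A·v_2 = (-52, -8, 46).

v_3 = (-52, -8, 46)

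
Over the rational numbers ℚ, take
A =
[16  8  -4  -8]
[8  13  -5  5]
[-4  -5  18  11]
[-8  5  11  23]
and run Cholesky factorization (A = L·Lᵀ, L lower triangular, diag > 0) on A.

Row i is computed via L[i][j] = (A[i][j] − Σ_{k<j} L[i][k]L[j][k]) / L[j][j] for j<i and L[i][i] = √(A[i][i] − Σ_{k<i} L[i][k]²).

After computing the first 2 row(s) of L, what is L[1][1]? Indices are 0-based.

Step 1: L[0][0] = √(16) = 4.
  L[1][0] = (8) / L[0][0] = 2.
Step 2: L[1][1] = √(9) = 3.

L[1][1] = 3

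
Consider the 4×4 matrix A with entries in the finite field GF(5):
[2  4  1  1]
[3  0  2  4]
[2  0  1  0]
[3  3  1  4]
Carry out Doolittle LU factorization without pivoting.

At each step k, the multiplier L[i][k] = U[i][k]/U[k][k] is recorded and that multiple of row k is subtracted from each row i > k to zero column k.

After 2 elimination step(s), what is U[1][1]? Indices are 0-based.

U[1][1] = 4

[col 0] pivot 2
  R1 -= 4*R0 → (0, 4, 3, 0)  (L[1][0] := 4)
  R2 -= 1*R0 → (0, 1, 0, 4)  (L[2][0] := 1)
  R3 -= 4*R0 → (0, 2, 2, 0)  (L[3][0] := 4)
[col 1] pivot 4
  R2 -= 4*R1 → (0, 0, 3, 4)  (L[2][1] := 4)
  R3 -= 3*R1 → (0, 0, 3, 0)  (L[3][1] := 3)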